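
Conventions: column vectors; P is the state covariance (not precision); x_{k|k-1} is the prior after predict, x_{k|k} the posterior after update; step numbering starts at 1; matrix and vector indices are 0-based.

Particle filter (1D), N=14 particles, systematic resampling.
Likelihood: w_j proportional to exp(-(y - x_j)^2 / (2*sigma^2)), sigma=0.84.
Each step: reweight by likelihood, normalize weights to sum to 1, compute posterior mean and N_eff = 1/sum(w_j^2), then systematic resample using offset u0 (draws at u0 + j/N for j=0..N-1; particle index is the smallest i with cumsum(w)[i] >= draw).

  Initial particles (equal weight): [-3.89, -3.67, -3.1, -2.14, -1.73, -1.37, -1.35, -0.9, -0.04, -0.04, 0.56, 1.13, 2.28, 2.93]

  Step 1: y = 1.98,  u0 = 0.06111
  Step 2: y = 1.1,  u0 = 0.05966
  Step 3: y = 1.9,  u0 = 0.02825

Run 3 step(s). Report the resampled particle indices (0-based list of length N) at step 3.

resampled_idx = [0, 3, 4, 4, 5, 6, 7, 8, 9, 10, 10, 11, 12, 13]

step 1: w=[0.0000, 0.0000, 0.0000, 0.0000, 0.0000, 0.0001, 0.0002, 0.0012, 0.0229, 0.0229, 0.0990, 0.2477, 0.3878, 0.2181]  mean=1.8552  Neff=3.7013  idx=[10, 10, 11, 11, 11, 12, 12, 12, 12, 12, 12, 13, 13, 13]
step 2: w=[0.1139, 0.1139, 0.1399, 0.1399, 0.1399, 0.0522, 0.0522, 0.0522, 0.0522, 0.0522, 0.0522, 0.0131, 0.0131, 0.0131]  mean=1.4309  Neff=9.8465  idx=[0, 1, 1, 2, 2, 3, 3, 4, 4, 6, 7, 8, 10, 13]
step 3: w=[0.0316, 0.0316, 0.0316, 0.0741, 0.0741, 0.0741, 0.0741, 0.0741, 0.0741, 0.1018, 0.1018, 0.1018, 0.1018, 0.0532]  mean=1.6401  Neff=12.4594  idx=[0, 3, 4, 4, 5, 6, 7, 8, 9, 10, 10, 11, 12, 13]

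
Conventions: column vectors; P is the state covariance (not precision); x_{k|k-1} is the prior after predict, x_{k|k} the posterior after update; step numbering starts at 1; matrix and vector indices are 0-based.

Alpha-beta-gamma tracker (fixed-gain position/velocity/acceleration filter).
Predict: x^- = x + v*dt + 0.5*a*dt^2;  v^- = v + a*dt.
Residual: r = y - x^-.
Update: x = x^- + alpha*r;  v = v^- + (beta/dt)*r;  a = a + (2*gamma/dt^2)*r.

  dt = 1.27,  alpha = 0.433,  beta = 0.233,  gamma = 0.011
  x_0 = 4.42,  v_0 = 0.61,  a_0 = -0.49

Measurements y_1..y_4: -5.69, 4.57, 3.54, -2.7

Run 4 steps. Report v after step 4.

step 1: x_pred=4.7995  r=-10.4895  x^+=0.2576  v^+=-1.9368  a^+=-0.6331
step 2: x_pred=-2.7127  r=7.2827  x^+=0.4407  v^+=-1.4047  a^+=-0.5337
step 3: x_pred=-1.7736  r=5.3136  x^+=0.5272  v^+=-1.1076  a^+=-0.4613
step 4: x_pred=-1.2515  r=-1.4485  x^+=-1.8787  v^+=-1.9592  a^+=-0.4810

v_post = -1.9592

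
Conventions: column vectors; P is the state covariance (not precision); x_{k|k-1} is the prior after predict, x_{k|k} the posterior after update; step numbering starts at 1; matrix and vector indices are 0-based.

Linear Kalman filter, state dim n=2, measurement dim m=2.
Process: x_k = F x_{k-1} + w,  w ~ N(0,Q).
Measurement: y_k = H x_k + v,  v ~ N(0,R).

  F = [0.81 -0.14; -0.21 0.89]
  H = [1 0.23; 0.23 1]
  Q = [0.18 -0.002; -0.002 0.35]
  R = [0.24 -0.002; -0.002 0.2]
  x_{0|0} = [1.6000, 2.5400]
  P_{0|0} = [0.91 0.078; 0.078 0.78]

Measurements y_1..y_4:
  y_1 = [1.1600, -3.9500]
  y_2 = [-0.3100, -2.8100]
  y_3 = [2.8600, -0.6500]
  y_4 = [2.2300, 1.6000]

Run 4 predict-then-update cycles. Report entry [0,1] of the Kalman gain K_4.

step 1: x^-=[0.9404, 1.9246]  P^-=[0.7746 -0.1955; -0.1955 0.9788]  S=[0.9765 0.1955; 0.1955 1.1299]  K=[0.7772 -0.1498; -0.1399 0.8507]  nu=[-0.2231, -6.0909]  x^+=[1.6793, -3.2258]  P^+=[0.2049 -0.0786; -0.0786 0.1885]
step 2: x^-=[1.8119, -3.2237]  P^-=[0.3360 -0.1194; -0.1194 0.5378]  S=[0.5495 0.0733; 0.0733 0.7006]  K=[0.5775 -0.1205; -0.0905 0.7378]  nu=[-1.3804, -0.0031]  x^+=[1.0150, -3.1010]  P^+=[0.1527 -0.0604; -0.0604 0.1616]
step 3: x^-=[1.2563, -2.9730]  P^-=[0.2971 -0.0934; -0.0934 0.5073]  S=[0.5209 0.0847; 0.0847 0.6801]  K=[0.5461 -0.1049; -0.0729 0.7235]  nu=[2.2875, 2.0341]  x^+=[2.2921, -1.6682]  P^+=[0.1440 -0.0552; -0.0552 0.1575]
step 4: x^-=[2.0901, -1.9660]  P^-=[0.2900 -0.0875; -0.0875 0.5018]  S=[0.5163 0.0880; 0.0880 0.6768]  K=[0.5400 -0.1009; -0.0687 0.7205]  nu=[0.5920, 3.0853]  x^+=[2.0985, 0.2163]  P^+=[0.1422 -0.0540; -0.0540 0.1567]

K[0,1] = -0.1009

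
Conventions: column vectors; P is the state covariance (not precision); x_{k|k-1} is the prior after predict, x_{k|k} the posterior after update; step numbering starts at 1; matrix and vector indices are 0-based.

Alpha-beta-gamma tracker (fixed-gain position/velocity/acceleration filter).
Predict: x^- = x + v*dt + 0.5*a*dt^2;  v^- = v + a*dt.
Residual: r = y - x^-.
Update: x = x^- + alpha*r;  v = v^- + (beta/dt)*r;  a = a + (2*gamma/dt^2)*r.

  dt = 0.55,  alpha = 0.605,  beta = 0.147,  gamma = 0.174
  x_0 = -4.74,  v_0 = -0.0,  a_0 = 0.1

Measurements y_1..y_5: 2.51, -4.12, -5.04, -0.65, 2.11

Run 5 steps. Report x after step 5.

step 1: x_pred=-4.7249  r=7.2349  x^+=-0.3478  v^+=1.9887  a^+=8.4231
step 2: x_pred=2.0200  r=-6.1400  x^+=-1.6947  v^+=4.9803  a^+=1.3596
step 3: x_pred=1.2501  r=-6.2901  x^+=-2.5554  v^+=4.0469  a^+=-5.8767
step 4: x_pred=-1.2184  r=0.5684  x^+=-0.8745  v^+=0.9667  a^+=-5.2227
step 5: x_pred=-1.1328  r=3.2428  x^+=0.8291  v^+=-1.0391  a^+=-1.4922

x_post = 0.8291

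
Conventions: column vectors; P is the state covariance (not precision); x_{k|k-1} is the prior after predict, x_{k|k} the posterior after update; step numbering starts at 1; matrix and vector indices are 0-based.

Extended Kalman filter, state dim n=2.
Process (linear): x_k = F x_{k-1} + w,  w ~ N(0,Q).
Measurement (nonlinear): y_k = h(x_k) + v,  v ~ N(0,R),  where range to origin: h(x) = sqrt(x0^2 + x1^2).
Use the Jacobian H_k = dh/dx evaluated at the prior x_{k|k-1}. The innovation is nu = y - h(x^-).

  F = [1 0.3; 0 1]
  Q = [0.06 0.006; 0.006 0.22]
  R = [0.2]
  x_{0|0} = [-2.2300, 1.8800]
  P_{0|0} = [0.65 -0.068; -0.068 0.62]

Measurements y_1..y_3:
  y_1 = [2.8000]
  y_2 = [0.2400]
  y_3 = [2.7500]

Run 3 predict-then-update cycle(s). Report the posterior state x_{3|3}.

step 1: x^-=[-1.6660, 1.8800]  P^-=[0.7250 0.1240; 0.1240 0.8400]  H_jac=[-0.6632 0.7484]  S=[0.8663]  K=[-0.4479; 0.6308]  nu=[0.2880]  x^+=[-1.7950, 2.0617]  P^+=[0.5512 0.3688; 0.3688 0.4953]
step 2: x^-=[-1.1765, 2.0617]  P^-=[0.8770 0.5234; 0.5234 0.7153]  H_jac=[-0.4956 0.8685]  S=[0.5045]  K=[0.0394; 0.7174]  nu=[-2.1338]  x^+=[-1.2605, 0.5310]  P^+=[0.8762 0.5091; 0.5091 0.4557]
step 3: x^-=[-1.1013, 0.5310]  P^-=[1.2827 0.6518; 0.6518 0.6757]  H_jac=[-0.9008 0.4343]  S=[0.8582]  K=[-1.0164; -0.3422]  nu=[1.5274]  x^+=[-2.6538, 0.0083]  P^+=[0.3960 0.3533; 0.3533 0.5752]

x_post = [-2.6538, 0.0083]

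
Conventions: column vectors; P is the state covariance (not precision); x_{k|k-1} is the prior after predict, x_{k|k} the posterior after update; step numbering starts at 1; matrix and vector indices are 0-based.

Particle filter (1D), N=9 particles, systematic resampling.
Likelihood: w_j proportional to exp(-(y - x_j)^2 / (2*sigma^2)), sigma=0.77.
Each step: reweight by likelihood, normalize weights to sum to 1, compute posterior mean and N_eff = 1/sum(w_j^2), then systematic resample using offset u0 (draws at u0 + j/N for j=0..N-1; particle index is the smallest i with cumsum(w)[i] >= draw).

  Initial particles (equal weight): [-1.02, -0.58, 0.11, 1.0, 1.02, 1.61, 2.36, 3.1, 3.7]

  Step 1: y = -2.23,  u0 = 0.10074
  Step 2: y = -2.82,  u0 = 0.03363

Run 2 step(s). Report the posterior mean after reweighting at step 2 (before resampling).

step 1: w=[0.7241, 0.2506, 0.0246, 0.0004, 0.0003, 0.0000, 0.0000, 0.0000, 0.0000]  mean=-0.8805  Neff=1.7014  idx=[0, 0, 0, 0, 0, 0, 1, 1, 2]
step 2: w=[0.1549, 0.1549, 0.1549, 0.1549, 0.1549, 0.1549, 0.0346, 0.0346, 0.0017]  mean=-0.9876  Neff=6.8365  idx=[0, 0, 1, 2, 3, 3, 4, 5, 5]

post_mean = -0.9876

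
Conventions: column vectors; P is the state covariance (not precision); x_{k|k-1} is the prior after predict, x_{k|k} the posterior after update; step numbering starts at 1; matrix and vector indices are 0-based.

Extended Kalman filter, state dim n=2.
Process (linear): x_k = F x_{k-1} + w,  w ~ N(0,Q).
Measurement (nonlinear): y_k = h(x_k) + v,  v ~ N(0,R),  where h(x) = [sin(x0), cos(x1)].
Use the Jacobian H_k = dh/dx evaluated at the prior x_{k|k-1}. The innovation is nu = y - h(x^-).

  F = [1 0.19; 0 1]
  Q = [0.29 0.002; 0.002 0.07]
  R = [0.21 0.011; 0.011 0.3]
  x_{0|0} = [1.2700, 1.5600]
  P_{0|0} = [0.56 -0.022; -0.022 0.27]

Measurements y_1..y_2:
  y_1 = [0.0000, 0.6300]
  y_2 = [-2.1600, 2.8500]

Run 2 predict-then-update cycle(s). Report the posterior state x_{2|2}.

step 1: x^-=[1.5664, 1.5600]  P^-=[0.8514 0.0313; 0.0313 0.3400]  H_jac=[0.0044 0.0000; 0.0000 -0.9999]  S=[0.2100 0.0109; 0.0109 0.6400]  K=[0.0204 -0.0493; 0.0282 -0.5317]  nu=[-1.0000, 0.6192]  x^+=[1.5155, 1.2026]  P^+=[0.8498 0.0146; 0.0146 0.1592]
step 2: x^-=[1.7440, 1.2026]  P^-=[1.1510 0.0468; 0.0468 0.2292]  H_jac=[-0.1724 0.0000; 0.0000 -0.9330]  S=[0.2442 0.0185; 0.0185 0.4995]  K=[-0.8081 -0.0574; -0.0006 -0.4281]  nu=[-3.1450, 2.4901]  x^+=[4.1425, 0.1384]  P^+=[0.9882 0.0280; 0.0280 0.1377]

x_post = [4.1425, 0.1384]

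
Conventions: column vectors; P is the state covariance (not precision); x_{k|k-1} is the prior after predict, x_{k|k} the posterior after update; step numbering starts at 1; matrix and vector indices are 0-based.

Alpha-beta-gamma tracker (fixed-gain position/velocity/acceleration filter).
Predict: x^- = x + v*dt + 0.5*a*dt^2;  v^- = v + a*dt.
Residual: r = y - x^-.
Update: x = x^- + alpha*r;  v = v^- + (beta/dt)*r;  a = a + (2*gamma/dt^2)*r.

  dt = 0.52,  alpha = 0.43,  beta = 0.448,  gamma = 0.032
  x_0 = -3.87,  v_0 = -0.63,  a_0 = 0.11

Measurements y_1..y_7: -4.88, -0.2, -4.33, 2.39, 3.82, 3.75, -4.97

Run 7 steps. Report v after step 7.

step 1: x_pred=-4.1827  r=-0.6973  x^+=-4.4826  v^+=-1.1735  a^+=-0.0550
step 2: x_pred=-5.1002  r=4.9002  x^+=-2.9931  v^+=3.0196  a^+=1.1048
step 3: x_pred=-1.2736  r=-3.0564  x^+=-2.5878  v^+=0.9609  a^+=0.3814
step 4: x_pred=-2.0366  r=4.4266  x^+=-0.1332  v^+=4.9729  a^+=1.4291
step 5: x_pred=2.6459  r=1.1741  x^+=3.1508  v^+=6.7275  a^+=1.7070
step 6: x_pred=6.8799  r=-3.1299  x^+=5.5340  v^+=4.9186  a^+=0.9662
step 7: x_pred=8.2223  r=-13.1923  x^+=2.5496  v^+=-5.9447  a^+=-2.1563

v_post = -5.9447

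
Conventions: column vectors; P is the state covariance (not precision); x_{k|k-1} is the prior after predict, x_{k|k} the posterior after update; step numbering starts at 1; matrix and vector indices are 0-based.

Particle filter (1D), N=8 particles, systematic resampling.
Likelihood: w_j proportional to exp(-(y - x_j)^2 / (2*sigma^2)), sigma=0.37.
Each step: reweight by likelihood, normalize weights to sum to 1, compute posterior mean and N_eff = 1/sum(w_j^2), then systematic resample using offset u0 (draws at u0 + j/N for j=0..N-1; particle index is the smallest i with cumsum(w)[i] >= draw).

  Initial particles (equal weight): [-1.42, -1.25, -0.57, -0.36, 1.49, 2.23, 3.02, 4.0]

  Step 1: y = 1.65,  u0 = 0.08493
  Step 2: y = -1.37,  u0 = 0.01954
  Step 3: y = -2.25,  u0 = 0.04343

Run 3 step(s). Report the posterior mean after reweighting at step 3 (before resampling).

step 1: w=[0.0000, 0.0000, 0.0000, 0.0000, 0.7561, 0.2430, 0.0009, 0.0000]  mean=1.6712  Neff=1.5854  idx=[4, 4, 4, 4, 4, 4, 5, 5]
step 2: w=[0.1667, 0.1667, 0.1667, 0.1667, 0.1667, 0.1667, 0.0000, 0.0000]  mean=1.4900  Neff=6.0000  idx=[0, 0, 1, 2, 3, 3, 4, 5]
step 3: w=[0.1250, 0.1250, 0.1250, 0.1250, 0.1250, 0.1250, 0.1250, 0.1250]  mean=1.4900  Neff=8.0000  idx=[0, 1, 2, 3, 4, 5, 6, 7]

post_mean = 1.4900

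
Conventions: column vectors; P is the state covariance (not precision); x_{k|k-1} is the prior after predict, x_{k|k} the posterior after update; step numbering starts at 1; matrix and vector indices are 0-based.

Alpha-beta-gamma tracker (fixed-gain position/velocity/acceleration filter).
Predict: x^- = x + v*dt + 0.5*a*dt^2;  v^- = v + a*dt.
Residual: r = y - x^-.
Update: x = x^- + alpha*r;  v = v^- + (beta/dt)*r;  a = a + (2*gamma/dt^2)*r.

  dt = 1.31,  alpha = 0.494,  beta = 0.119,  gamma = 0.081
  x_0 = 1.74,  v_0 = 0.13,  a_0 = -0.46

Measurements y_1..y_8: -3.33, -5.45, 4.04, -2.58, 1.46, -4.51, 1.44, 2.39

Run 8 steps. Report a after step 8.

step 1: x_pred=1.5156  r=-4.8456  x^+=-0.8781  v^+=-0.9128  a^+=-0.9174
step 2: x_pred=-2.8611  r=-2.5889  x^+=-4.1400  v^+=-2.3498  a^+=-1.1618
step 3: x_pred=-8.2151  r=12.2551  x^+=-2.1611  v^+=-2.7585  a^+=-0.0049
step 4: x_pred=-5.7790  r=3.1990  x^+=-4.1987  v^+=-2.4744  a^+=0.2970
step 5: x_pred=-7.1853  r=8.6453  x^+=-2.9145  v^+=-1.2999  a^+=1.1132
step 6: x_pred=-3.6623  r=-0.8477  x^+=-4.0810  v^+=0.0813  a^+=1.0331
step 7: x_pred=-3.0881  r=4.5281  x^+=-0.8512  v^+=1.8460  a^+=1.4606
step 8: x_pred=2.8203  r=-0.4303  x^+=2.6078  v^+=3.7203  a^+=1.4200

a_post = 1.4200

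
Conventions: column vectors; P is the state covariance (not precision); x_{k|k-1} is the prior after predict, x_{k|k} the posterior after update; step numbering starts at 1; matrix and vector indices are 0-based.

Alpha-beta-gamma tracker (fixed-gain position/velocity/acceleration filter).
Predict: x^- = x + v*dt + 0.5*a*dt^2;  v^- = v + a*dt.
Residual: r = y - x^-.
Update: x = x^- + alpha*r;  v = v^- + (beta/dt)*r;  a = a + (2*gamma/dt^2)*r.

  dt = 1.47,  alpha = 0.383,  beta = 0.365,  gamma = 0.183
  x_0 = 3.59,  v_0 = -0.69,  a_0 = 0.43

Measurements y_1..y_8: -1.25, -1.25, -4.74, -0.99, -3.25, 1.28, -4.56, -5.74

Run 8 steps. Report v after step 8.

v_post = 1.1778

step 1: x_pred=3.0403  r=-4.2903  x^+=1.3971  v^+=-1.1232  a^+=-0.2967
step 2: x_pred=-0.5745  r=-0.6755  x^+=-0.8332  v^+=-1.7270  a^+=-0.4111
step 3: x_pred=-3.8161  r=-0.9239  x^+=-4.1699  v^+=-2.5607  a^+=-0.5676
step 4: x_pred=-8.5474  r=7.5574  x^+=-5.6529  v^+=-1.5185  a^+=0.7125
step 5: x_pred=-7.1154  r=3.8654  x^+=-5.6349  v^+=0.4885  a^+=1.3671
step 6: x_pred=-3.4396  r=4.7196  x^+=-1.6320  v^+=3.6701  a^+=2.1665
step 7: x_pred=6.1039  r=-10.6639  x^+=2.0196  v^+=4.2071  a^+=0.3603
step 8: x_pred=8.5934  r=-14.3334  x^+=3.1037  v^+=1.1778  a^+=-2.0674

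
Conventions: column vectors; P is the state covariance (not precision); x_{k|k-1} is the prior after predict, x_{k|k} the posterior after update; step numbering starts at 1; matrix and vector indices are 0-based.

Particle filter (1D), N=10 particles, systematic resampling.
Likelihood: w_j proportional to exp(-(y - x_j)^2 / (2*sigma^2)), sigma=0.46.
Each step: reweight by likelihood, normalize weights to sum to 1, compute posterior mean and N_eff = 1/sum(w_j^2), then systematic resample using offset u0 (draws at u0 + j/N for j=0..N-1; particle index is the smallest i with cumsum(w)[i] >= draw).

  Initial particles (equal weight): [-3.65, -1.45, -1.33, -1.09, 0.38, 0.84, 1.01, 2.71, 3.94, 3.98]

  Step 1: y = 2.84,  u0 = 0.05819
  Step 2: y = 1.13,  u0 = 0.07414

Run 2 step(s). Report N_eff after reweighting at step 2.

step 1: w=[0.0000, 0.0000, 0.0000, 0.0000, 0.0000, 0.0001, 0.0003, 0.9022, 0.0538, 0.0435]  mean=2.8308  Neff=1.2213  idx=[7, 7, 7, 7, 7, 7, 7, 7, 7, 9]
step 2: w=[0.1111, 0.1111, 0.1111, 0.1111, 0.1111, 0.1111, 0.1111, 0.1111, 0.1111, 0.0000]  mean=2.7100  Neff=9.0000  idx=[0, 1, 2, 3, 4, 5, 6, 6, 7, 8]

N_eff = 9.0000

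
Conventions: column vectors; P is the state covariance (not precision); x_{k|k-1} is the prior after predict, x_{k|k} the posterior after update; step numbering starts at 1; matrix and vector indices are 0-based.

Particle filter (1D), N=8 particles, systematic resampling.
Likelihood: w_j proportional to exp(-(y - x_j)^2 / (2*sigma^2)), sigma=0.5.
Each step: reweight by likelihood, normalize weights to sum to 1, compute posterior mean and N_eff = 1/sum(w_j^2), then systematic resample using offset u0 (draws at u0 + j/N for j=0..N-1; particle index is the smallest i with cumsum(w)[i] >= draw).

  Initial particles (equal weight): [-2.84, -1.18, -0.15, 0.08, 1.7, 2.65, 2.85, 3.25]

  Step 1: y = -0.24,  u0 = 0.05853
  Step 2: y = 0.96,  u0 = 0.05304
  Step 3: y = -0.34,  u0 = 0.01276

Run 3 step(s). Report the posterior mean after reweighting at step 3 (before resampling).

step 1: w=[0.0000, 0.0867, 0.4994, 0.4136, 0.0003, 0.0000, 0.0000, 0.0000]  mean=-0.1437  Neff=2.3364  idx=[1, 2, 2, 2, 2, 3, 3, 3]
step 2: w=[0.0001, 0.0870, 0.0870, 0.0870, 0.0870, 0.2173, 0.2173, 0.2173]  mean=-0.0002  Neff=5.8162  idx=[1, 3, 4, 5, 5, 6, 7, 7]
step 3: w=[0.1476, 0.1476, 0.1476, 0.1115, 0.1115, 0.1115, 0.1115, 0.1115]  mean=-0.0218  Neff=7.8466  idx=[0, 0, 1, 2, 3, 4, 5, 6]

post_mean = -0.0218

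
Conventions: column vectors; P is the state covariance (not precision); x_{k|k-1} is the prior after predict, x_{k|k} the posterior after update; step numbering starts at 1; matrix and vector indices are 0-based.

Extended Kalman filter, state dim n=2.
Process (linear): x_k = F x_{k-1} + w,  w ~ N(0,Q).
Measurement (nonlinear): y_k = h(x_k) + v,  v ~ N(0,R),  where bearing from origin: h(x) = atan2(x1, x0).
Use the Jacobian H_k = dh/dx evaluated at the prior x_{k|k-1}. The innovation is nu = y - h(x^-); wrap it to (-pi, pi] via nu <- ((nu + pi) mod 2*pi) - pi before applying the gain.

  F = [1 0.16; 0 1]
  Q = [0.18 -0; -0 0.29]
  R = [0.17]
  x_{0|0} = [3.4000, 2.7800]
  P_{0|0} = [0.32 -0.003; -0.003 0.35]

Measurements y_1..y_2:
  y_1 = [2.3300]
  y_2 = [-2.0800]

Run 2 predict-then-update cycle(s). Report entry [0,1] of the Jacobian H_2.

step 1: x^-=[3.8448, 2.7800]  P^-=[0.5080 0.0530; 0.0530 0.6400]  H_jac=[-0.1235 0.1708]  S=[0.1942]  K=[-0.2765; 0.5292]  nu=[1.7040]  x^+=[3.3737, 3.6818]  P^+=[0.4932 0.0814; 0.0814 0.5856]
step 2: x^-=[3.9628, 3.6818]  P^-=[0.7142 0.1751; 0.1751 0.8756]  H_jac=[-0.1258 0.1354]  S=[0.1914]  K=[-0.3456; 0.5045]  nu=[-2.8287]  x^+=[4.9405, 2.2548]  P^+=[0.6913 0.2085; 0.2085 0.8269]

H_jac[0,1] = 0.1354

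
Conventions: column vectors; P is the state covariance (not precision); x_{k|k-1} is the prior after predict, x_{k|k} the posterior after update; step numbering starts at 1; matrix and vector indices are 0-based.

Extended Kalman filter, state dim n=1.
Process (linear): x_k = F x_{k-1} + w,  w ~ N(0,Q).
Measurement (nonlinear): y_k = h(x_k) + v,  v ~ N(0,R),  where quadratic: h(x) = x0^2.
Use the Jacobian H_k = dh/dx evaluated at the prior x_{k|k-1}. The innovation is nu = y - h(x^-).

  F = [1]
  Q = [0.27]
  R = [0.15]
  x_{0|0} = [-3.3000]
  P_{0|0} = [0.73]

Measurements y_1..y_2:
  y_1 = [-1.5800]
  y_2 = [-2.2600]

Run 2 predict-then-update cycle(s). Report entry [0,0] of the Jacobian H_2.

step 1: x^-=[-3.3000]  P^-=[1.0000]  H_jac=[-6.6000]  S=[43.7100]  K=[-0.1510]  nu=[-12.4700]  x^+=[-1.4171]  P^+=[0.0034]
step 2: x^-=[-1.4171]  P^-=[0.2734]  H_jac=[-2.8342]  S=[2.3464]  K=[-0.3303]  nu=[-4.2681]  x^+=[-0.0074]  P^+=[0.0175]

H_jac[0,0] = -2.8342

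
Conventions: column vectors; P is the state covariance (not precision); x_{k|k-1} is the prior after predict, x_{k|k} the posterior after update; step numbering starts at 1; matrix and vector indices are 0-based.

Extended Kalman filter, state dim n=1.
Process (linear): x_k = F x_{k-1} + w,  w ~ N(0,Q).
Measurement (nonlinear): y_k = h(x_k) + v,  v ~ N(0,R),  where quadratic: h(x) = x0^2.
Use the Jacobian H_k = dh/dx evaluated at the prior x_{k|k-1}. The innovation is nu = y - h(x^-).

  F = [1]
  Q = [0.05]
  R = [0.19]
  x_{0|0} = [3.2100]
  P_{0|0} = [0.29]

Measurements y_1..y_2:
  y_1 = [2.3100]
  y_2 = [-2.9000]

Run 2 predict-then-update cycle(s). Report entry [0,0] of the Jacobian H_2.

H_jac[0,0] = 3.9629

step 1: x^-=[3.2100]  P^-=[0.3400]  H_jac=[6.4200]  S=[14.2036]  K=[0.1537]  nu=[-7.9941]  x^+=[1.9815]  P^+=[0.0045]
step 2: x^-=[1.9815]  P^-=[0.0545]  H_jac=[3.9629]  S=[1.0467]  K=[0.2065]  nu=[-6.8262]  x^+=[0.5716]  P^+=[0.0099]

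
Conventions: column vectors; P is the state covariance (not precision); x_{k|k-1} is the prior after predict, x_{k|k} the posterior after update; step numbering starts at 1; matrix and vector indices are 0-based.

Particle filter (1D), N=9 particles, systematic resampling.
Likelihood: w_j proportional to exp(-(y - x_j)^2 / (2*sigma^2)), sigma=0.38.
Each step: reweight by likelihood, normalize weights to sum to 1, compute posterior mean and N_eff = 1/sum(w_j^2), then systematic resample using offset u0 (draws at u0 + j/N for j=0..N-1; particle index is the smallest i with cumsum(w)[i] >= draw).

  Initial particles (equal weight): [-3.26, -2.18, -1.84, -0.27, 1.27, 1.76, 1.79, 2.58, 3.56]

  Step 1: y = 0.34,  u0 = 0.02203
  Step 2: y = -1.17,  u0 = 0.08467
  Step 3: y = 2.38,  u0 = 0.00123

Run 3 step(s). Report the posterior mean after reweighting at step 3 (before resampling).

post_mean = -0.2700

step 1: w=[0.0000, 0.0000, 0.0000, 0.8422, 0.1529, 0.0028, 0.0021, 0.0000, 0.0000]  mean=-0.0245  Neff=1.3649  idx=[3, 3, 3, 3, 3, 3, 3, 3, 4]
step 2: w=[0.1250, 0.1250, 0.1250, 0.1250, 0.1250, 0.1250, 0.1250, 0.1250, 0.0000]  mean=-0.2700  Neff=8.0000  idx=[0, 1, 2, 3, 4, 5, 6, 6, 7]
step 3: w=[0.1111, 0.1111, 0.1111, 0.1111, 0.1111, 0.1111, 0.1111, 0.1111, 0.1111]  mean=-0.2700  Neff=9.0000  idx=[0, 1, 2, 3, 4, 5, 6, 7, 8]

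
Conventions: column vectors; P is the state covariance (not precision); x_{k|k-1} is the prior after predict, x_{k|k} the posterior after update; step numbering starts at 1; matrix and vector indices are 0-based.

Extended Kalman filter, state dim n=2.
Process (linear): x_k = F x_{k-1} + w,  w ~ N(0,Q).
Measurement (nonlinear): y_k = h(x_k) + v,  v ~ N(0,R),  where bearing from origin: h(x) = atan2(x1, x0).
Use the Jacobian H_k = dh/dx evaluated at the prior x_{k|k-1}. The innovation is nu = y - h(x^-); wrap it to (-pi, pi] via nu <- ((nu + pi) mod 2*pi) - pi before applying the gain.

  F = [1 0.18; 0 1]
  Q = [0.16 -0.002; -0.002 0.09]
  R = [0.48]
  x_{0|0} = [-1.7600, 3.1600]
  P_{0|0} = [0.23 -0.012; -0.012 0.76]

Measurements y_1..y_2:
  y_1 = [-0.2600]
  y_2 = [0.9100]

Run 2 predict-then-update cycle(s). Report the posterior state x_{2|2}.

x_post = [0.2011, 3.7525]

step 1: x^-=[-1.1912, 3.1600]  P^-=[0.4103 0.1228; 0.1228 0.8500]  H_jac=[-0.2771 -0.1044]  S=[0.5279]  K=[-0.2397; -0.2326]  nu=[-2.1913]  x^+=[-0.6660, 3.6698]  P^+=[0.3800 0.0934; 0.0934 0.8214]
step 2: x^-=[-0.0055, 3.6698]  P^-=[0.6002 0.2392; 0.2392 0.9114]  H_jac=[-0.2725 -0.0004]  S=[0.5246]  K=[-0.3119; -0.1250]  nu=[-0.6623]  x^+=[0.2011, 3.7525]  P^+=[0.5492 0.2188; 0.2188 0.9032]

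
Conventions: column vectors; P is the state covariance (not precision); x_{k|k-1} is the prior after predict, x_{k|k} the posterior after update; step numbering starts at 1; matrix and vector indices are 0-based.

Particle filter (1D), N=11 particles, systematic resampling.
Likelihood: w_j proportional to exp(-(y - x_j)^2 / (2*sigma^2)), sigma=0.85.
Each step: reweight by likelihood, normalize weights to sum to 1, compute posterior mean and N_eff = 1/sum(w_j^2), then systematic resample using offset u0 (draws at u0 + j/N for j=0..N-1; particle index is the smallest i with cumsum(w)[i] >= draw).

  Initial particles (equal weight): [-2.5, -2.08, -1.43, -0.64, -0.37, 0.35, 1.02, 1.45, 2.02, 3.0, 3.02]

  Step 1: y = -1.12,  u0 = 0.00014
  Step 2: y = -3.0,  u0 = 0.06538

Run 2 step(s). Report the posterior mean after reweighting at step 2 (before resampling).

step 1: w=[0.0756, 0.1493, 0.2643, 0.2409, 0.1914, 0.0633, 0.0119, 0.0029, 0.0003, 0.0000, 0.0000]  mean=-1.0635  Neff=5.0837  idx=[0, 1, 1, 2, 2, 2, 3, 3, 3, 4, 4]
step 2: w=[0.3261, 0.2158, 0.2158, 0.0704, 0.0704, 0.0704, 0.0082, 0.0082, 0.0082, 0.0032, 0.0032]  mean=-2.0331  Neff=4.6608  idx=[0, 0, 0, 1, 1, 1, 2, 2, 3, 4, 6]

post_mean = -2.0331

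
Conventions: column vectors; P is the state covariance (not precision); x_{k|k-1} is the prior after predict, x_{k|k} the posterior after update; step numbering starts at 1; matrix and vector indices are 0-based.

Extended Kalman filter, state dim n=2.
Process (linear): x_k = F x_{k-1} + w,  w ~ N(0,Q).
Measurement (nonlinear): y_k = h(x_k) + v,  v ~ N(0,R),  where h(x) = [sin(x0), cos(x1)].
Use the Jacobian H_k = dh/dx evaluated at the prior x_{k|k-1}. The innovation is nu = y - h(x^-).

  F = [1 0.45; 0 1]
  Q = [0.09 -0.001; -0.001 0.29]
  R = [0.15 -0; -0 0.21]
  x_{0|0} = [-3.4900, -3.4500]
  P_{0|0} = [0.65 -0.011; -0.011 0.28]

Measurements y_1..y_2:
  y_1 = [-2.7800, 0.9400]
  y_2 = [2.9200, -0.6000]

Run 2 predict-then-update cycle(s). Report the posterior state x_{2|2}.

x_post = [-9.2902, -4.1085]

step 1: x^-=[-5.0425, -3.4500]  P^-=[0.7868 0.1140; 0.1140 0.5700]  H_jac=[0.3241 0.0000; 0.0000 -0.3035]  S=[0.2327 -0.0112; -0.0112 0.2625]  K=[1.0920 -0.0852; 0.1273 -0.6536]  nu=[-3.7260, 1.8928]  x^+=[-9.2726, -5.1616]  P^+=[0.5053 0.0589; 0.0589 0.4522]
step 2: x^-=[-11.5953, -5.1616]  P^-=[0.7399 0.2614; 0.2614 0.7422]  H_jac=[0.5644 0.0000; 0.0000 -0.9008]  S=[0.3857 -0.1329; -0.1329 0.8123]  K=[1.0416 -0.1195; 0.1048 -0.8060]  nu=[2.0945, -1.0342]  x^+=[-9.2902, -4.1085]  P^+=[0.2768 0.0279; 0.0279 0.1879]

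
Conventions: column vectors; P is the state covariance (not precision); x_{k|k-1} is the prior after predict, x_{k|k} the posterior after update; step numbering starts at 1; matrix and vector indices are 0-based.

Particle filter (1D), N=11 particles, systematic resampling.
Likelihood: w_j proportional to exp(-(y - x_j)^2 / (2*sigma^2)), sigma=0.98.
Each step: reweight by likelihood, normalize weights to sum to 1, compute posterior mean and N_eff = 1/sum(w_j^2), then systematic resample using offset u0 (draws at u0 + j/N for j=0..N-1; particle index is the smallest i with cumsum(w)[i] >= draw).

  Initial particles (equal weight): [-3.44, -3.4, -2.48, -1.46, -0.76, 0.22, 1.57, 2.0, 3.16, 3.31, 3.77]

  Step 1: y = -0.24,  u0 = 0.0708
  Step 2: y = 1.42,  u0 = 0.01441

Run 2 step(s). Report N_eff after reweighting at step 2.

step 1: w=[0.0019, 0.0022, 0.0286, 0.1794, 0.3383, 0.3488, 0.0707, 0.0286, 0.0009, 0.0006, 0.0001]  mean=-0.3536  Neff=3.6373  idx=[3, 3, 4, 4, 4, 4, 5, 5, 5, 5, 7]
step 2: w=[0.0043, 0.0043, 0.0272, 0.0272, 0.0272, 0.0272, 0.1528, 0.1528, 0.1528, 0.1528, 0.2714]  mean=0.5818  Neff=5.8823  idx=[2, 5, 6, 7, 7, 8, 8, 9, 10, 10, 10]

N_eff = 5.8823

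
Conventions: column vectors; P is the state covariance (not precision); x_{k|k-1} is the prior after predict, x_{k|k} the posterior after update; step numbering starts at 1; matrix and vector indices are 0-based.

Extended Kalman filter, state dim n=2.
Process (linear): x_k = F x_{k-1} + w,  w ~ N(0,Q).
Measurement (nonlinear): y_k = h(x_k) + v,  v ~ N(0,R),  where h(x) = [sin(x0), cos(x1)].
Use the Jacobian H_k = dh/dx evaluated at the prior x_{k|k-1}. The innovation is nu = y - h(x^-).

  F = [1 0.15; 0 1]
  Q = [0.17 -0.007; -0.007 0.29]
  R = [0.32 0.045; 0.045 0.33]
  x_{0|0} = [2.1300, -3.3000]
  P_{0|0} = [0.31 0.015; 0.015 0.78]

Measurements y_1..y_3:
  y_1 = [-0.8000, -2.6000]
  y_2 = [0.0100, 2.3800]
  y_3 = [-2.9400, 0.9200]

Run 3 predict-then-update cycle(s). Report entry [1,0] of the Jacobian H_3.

H_jac[1,0] = 0.0000

step 1: x^-=[1.6350, -3.3000]  P^-=[0.5020 0.1250; 0.1250 1.0700]  H_jac=[-0.0642 0.0000; 0.0000 -0.1577]  S=[0.3221 0.0463; 0.0463 0.3566]  K=[-0.0938 -0.0431; 0.0439 -0.4790]  nu=[-1.7979, -1.6125]  x^+=[1.8732, -2.6066]  P^+=[0.4982 0.1170; 0.1170 0.9895]
step 2: x^-=[1.4822, -2.6066]  P^-=[0.7255 0.2584; 0.2584 1.2795]  H_jac=[0.0885 0.0000; 0.0000 0.5099]  S=[0.3257 0.0567; 0.0567 0.6626]  K=[0.1649 0.1847; -0.1026 0.9933]  nu=[-0.9861, 3.2403]  x^+=[1.9182, 0.7132]  P^+=[0.6906 0.1341; 0.1341 0.6338]
step 3: x^-=[2.0252, 0.7132]  P^-=[0.9151 0.2222; 0.2222 0.9238]  H_jac=[-0.4389 0.0000; 0.0000 -0.6542]  S=[0.4963 0.1088; 0.1088 0.7254]  K=[-0.7914 -0.0817; -0.0143 -0.8310]  nu=[-3.8385, 0.1637]  x^+=[5.0495, 0.6320]  P^+=[0.5854 0.0956; 0.0956 0.4202]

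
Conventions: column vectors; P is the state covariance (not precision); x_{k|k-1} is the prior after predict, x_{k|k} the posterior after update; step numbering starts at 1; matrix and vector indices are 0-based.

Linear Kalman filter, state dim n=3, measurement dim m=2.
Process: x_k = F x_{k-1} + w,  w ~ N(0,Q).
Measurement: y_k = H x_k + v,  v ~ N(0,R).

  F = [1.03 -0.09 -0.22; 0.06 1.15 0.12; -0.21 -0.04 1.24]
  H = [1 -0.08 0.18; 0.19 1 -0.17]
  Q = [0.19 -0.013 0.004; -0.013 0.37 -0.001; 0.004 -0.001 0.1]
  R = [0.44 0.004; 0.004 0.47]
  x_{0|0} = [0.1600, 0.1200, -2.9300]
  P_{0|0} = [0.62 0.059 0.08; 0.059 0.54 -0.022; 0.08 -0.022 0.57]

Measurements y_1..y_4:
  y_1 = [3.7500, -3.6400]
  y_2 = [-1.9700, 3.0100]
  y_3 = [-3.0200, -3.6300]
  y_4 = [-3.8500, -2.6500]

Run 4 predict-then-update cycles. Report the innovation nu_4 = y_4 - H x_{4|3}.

step 1: x^-=[0.7986, -0.2040, -3.6716]  P^-=[0.8317 0.0386 -0.1768; 0.0386 1.0978 0.0094; -0.1768 0.0094 0.9661]  S=[1.2399 0.1085; 0.1085 1.6486]  K=[0.6342 0.0958; -0.0975 0.6758; 0.0071 -0.1147]  nu=[3.5960, -4.2119]  x^+=[2.6759, -3.4008, -3.1629]  P^+=[0.3046 -0.0369 -0.1565; -0.0369 0.3474 0.1364; -0.1565 0.1364 0.9446]
step 2: x^-=[3.7581, -4.1299, -4.3479]  P^-=[0.6449 -0.1519 -0.5386; -0.1519 0.8745 0.3149; -0.5386 0.3149 1.6337]  S=[0.9648 -0.0089; -0.0089 1.2850]  K=[0.5810 0.0524; -0.1655 0.6153; -0.2800 -0.0526]  nu=[-5.2759, 5.6867]  x^+=[0.9908, 0.2422, -3.1698]  P^+=[0.3162 -0.0974 -0.3785; -0.0974 0.3598 0.3103; -0.3785 0.3103 1.5547]
step 3: x^-=[1.6961, -0.0424, -4.1484]  P^-=[0.8055 -0.3103 -1.0178; -0.3103 0.9361 0.6560; -1.0178 0.6560 2.6697]  S=[1.0023 -0.0399; -0.0399 1.2371]  K=[0.6469 0.0336; -0.2422 0.6111; -0.5888 -0.0119]  nu=[-3.9728, -4.6151]  x^+=[-1.0292, -1.9005, -1.7542]  P^+=[0.3863 -0.1632 -0.6366; -0.1632 0.4036 0.5078; -0.6366 0.5078 2.3226]
step 4: x^-=[-0.5031, -2.4578, -1.8830]  P^-=[1.0544 -0.4889 -1.6027; -0.4889 1.0470 1.0514; -1.6027 1.0514 3.9673]  S=[1.1006 -0.0611; -0.0611 1.2300]  K=[0.7327 0.0233; -0.3142 0.6148; -0.8830 0.0150]  nu=[-3.2046, -0.4167]  x^+=[-2.8609, -1.7070, 0.9402]  P^+=[0.4649 -0.2260 -0.8917; -0.2260 0.4498 0.7012; -0.8917 0.7012 3.1073]

innov = [-3.2046, -0.4167]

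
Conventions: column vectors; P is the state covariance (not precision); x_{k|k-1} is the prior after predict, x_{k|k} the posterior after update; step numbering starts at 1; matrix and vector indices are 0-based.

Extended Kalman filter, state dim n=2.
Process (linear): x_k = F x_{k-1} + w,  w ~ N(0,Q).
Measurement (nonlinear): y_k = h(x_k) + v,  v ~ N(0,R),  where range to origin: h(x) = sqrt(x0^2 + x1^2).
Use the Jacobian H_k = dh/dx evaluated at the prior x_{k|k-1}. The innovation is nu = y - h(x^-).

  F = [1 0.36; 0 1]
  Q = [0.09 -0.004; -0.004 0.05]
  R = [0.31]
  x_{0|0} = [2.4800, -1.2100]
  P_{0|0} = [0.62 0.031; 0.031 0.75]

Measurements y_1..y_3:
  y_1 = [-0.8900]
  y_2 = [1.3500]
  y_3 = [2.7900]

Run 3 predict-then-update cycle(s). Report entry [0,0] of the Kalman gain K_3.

K[0,0] = -0.5425

step 1: x^-=[2.0444, -1.2100]  P^-=[0.8295 0.2970; 0.2970 0.8000]  H_jac=[0.8606 -0.5093]  S=[0.8715]  K=[0.6455; -0.1743]  nu=[-3.2656]  x^+=[-0.0637, -0.6409]  P^+=[0.4664 0.3950; 0.3950 0.7735]
step 2: x^-=[-0.2944, -0.6409]  P^-=[0.9410 0.6695; 0.6695 0.8235]  H_jac=[-0.4174 -0.9087]  S=[1.6619]  K=[-0.6024; -0.6185]  nu=[0.6447]  x^+=[-0.6828, -1.0396]  P^+=[0.3379 0.0503; 0.0503 0.1879]
step 3: x^-=[-1.0571, -1.0396]  P^-=[0.4884 0.1139; 0.1139 0.2379]  H_jac=[-0.7130 -0.7012]  S=[0.7892]  K=[-0.5425; -0.3143]  nu=[1.3074]  x^+=[-1.7663, -1.4505]  P^+=[0.2562 -0.0206; -0.0206 0.1599]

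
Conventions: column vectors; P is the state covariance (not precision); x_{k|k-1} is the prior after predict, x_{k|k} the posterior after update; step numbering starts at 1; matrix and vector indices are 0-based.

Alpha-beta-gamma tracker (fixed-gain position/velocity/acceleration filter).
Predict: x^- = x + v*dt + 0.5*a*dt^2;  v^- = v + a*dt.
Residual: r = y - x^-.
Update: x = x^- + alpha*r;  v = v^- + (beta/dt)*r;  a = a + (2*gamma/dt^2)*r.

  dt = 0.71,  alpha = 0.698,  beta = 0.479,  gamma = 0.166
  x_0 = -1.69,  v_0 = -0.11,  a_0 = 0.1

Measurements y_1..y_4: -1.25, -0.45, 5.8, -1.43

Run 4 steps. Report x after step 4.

step 1: x_pred=-1.7429  r=0.4929  x^+=-1.3989  v^+=0.2935  a^+=0.4246
step 2: x_pred=-1.0834  r=0.6334  x^+=-0.6413  v^+=1.0223  a^+=0.8418
step 3: x_pred=0.2967  r=5.5033  x^+=4.1380  v^+=5.3328  a^+=4.4662
step 4: x_pred=9.0500  r=-10.4800  x^+=1.7350  v^+=1.4335  a^+=-2.4359

x_post = 1.7350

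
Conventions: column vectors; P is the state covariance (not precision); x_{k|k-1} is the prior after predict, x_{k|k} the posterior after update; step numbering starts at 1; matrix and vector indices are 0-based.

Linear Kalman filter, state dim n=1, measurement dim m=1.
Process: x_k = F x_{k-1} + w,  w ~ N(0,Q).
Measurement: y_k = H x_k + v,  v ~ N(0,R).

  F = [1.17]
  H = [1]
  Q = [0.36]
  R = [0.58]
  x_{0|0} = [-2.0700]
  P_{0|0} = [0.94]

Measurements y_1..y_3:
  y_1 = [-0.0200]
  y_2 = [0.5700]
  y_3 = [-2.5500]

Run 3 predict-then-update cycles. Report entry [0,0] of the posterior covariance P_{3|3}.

step 1: x^-=[-2.4219]  P^-=[1.6468]  S=[2.2268]  K=[0.7395]  nu=[2.4019]  x^+=[-0.6456]  P^+=[0.4289]
step 2: x^-=[-0.7554]  P^-=[0.9472]  S=[1.5272]  K=[0.6202]  nu=[1.3254]  x^+=[0.0666]  P^+=[0.3597]
step 3: x^-=[0.0780]  P^-=[0.8524]  S=[1.4324]  K=[0.5951]  nu=[-2.6280]  x^+=[-1.4859]  P^+=[0.3452]

P_post[0,0] = 0.3452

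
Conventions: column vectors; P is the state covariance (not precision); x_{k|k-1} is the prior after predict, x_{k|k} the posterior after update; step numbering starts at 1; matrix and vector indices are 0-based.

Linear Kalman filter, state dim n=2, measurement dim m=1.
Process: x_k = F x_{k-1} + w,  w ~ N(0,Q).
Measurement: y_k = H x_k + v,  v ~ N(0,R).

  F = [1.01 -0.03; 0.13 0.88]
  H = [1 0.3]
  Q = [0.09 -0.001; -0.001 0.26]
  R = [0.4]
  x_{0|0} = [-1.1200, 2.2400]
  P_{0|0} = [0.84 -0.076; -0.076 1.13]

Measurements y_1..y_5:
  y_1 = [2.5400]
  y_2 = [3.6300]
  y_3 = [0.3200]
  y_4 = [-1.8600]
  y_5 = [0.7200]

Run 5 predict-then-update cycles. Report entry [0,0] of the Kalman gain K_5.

K[0,0] = 0.4001

step 1: x^-=[-1.1984, 1.8256]  P^-=[0.9525 0.0122; 0.0122 1.1319]  S=[1.4617]  K=[0.6541; 0.2407]  nu=[3.1907]  x^+=[0.8888, 2.5935]  P^+=[0.3270 -0.2179; -0.2179 1.0472]
step 2: x^-=[0.8199, 2.3978]  P^-=[0.4378 -0.1785; -0.1785 1.0266]  S=[0.8230]  K=[0.4668; 0.1573]  nu=[2.0908]  x^+=[1.7959, 2.7267]  P^+=[0.2584 -0.2390; -0.2390 1.0063]
step 3: x^-=[1.7320, 2.6329]  P^-=[0.3690 -0.2051; -0.2051 0.9890]  S=[0.7349]  K=[0.4184; 0.1246]  nu=[-2.2019]  x^+=[0.8109, 2.3585]  P^+=[0.2404 -0.2434; -0.2434 0.9775]
step 4: x^-=[0.7482, 2.1809]  P^-=[0.3508 -0.2106; -0.2106 0.9654]  S=[0.7113]  K=[0.4044; 0.1110]  nu=[-3.2625]  x^+=[-0.5710, 1.8187]  P^+=[0.2345 -0.2426; -0.2426 0.9566]
step 5: x^-=[-0.6313, 1.5262]  P^-=[0.3448 -0.2101; -0.2101 0.9493]  S=[0.7042]  K=[0.4001; 0.1060]  nu=[0.8934]  x^+=[-0.2738, 1.6210]  P^+=[0.2321 -0.2400; -0.2400 0.9413]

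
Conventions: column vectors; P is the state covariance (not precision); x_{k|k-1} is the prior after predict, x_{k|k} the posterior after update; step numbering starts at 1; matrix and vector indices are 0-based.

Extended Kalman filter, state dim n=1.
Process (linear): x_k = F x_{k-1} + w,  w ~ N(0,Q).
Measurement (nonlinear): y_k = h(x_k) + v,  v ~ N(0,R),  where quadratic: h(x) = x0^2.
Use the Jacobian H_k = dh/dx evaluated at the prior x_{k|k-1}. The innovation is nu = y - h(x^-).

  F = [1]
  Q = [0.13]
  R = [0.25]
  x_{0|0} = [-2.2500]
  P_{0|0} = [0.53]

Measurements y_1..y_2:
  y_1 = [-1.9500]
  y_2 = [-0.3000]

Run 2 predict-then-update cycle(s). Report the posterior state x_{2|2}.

step 1: x^-=[-2.2500]  P^-=[0.6600]  H_jac=[-4.5000]  S=[13.6150]  K=[-0.2181]  nu=[-7.0125]  x^+=[-0.7203]  P^+=[0.0121]
step 2: x^-=[-0.7203]  P^-=[0.1421]  H_jac=[-1.4406]  S=[0.5449]  K=[-0.3757]  nu=[-0.8188]  x^+=[-0.4127]  P^+=[0.0652]

x_post = [-0.4127]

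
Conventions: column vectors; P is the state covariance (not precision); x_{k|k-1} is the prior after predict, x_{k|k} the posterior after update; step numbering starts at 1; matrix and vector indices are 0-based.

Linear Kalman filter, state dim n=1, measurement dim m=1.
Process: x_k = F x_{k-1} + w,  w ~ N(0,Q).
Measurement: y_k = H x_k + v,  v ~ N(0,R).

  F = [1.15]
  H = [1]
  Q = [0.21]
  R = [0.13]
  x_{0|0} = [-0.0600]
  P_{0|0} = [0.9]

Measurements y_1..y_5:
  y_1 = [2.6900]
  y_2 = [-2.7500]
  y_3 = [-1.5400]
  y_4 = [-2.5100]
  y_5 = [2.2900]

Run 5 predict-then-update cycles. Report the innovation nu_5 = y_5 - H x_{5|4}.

step 1: x^-=[-0.0690]  P^-=[1.4002]  S=[1.5302]  K=[0.9150]  nu=[2.7590]  x^+=[2.4556]  P^+=[0.1190]
step 2: x^-=[2.8240]  P^-=[0.3673]  S=[0.4973]  K=[0.7386]  nu=[-5.5740]  x^+=[-1.2930]  P^+=[0.0960]
step 3: x^-=[-1.4869]  P^-=[0.3370]  S=[0.4670]  K=[0.7216]  nu=[-0.0531]  x^+=[-1.5252]  P^+=[0.0938]
step 4: x^-=[-1.7540]  P^-=[0.3341]  S=[0.4641]  K=[0.7199]  nu=[-0.7560]  x^+=[-2.2982]  P^+=[0.0936]
step 5: x^-=[-2.6430]  P^-=[0.3338]  S=[0.4638]  K=[0.7197]  nu=[4.9330]  x^+=[0.9072]  P^+=[0.0936]

innov = [4.9330]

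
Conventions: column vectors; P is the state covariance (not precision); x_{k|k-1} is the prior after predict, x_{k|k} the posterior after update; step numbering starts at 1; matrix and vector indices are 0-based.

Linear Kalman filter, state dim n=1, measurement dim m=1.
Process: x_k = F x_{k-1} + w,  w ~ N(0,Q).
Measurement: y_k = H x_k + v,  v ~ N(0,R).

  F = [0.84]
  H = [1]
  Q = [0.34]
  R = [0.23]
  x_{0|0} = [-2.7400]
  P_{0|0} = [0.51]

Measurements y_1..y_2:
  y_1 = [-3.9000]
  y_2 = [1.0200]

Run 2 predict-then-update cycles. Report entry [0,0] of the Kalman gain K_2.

K[0,0] = 0.6677

step 1: x^-=[-2.3016]  P^-=[0.6999]  S=[0.9299]  K=[0.7526]  nu=[-1.5984]  x^+=[-3.5046]  P^+=[0.1731]
step 2: x^-=[-2.9439]  P^-=[0.4621]  S=[0.6921]  K=[0.6677]  nu=[3.9639]  x^+=[-0.2972]  P^+=[0.1536]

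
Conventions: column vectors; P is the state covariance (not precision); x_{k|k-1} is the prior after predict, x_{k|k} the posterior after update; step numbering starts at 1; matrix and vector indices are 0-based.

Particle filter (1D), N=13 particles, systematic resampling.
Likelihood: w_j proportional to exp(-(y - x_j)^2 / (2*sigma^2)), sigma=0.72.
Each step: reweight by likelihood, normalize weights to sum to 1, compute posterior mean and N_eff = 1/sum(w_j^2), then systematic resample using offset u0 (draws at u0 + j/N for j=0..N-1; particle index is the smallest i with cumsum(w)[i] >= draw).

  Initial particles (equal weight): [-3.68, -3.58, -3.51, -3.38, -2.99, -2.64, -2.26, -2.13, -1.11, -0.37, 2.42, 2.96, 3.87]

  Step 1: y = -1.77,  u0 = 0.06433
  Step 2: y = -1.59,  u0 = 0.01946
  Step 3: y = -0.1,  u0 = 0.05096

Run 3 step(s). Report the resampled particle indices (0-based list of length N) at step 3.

step 1: w=[0.0087, 0.0124, 0.0158, 0.0241, 0.0698, 0.1412, 0.2325, 0.2587, 0.1926, 0.0443, 0.0000, 0.0000, 0.0000]  mean=-2.1013  Neff=5.3796  idx=[4, 5, 5, 6, 6, 6, 7, 7, 7, 7, 8, 8, 9]
step 2: w=[0.0197, 0.0452, 0.0452, 0.0848, 0.0848, 0.0848, 0.0987, 0.0987, 0.0987, 0.0987, 0.1047, 0.1047, 0.0311]  mean=-1.9577  Neff=11.3712  idx=[0, 2, 3, 4, 5, 6, 7, 7, 8, 9, 10, 11, 11]
step 3: w=[0.0003, 0.0016, 0.0089, 0.0089, 0.0089, 0.0150, 0.0150, 0.0150, 0.0150, 0.0150, 0.2988, 0.2988, 0.2988]  mean=-1.2201  Neff=3.7142  idx=[6, 10, 10, 10, 10, 11, 11, 11, 11, 12, 12, 12, 12]

resampled_idx = [6, 10, 10, 10, 10, 11, 11, 11, 11, 12, 12, 12, 12]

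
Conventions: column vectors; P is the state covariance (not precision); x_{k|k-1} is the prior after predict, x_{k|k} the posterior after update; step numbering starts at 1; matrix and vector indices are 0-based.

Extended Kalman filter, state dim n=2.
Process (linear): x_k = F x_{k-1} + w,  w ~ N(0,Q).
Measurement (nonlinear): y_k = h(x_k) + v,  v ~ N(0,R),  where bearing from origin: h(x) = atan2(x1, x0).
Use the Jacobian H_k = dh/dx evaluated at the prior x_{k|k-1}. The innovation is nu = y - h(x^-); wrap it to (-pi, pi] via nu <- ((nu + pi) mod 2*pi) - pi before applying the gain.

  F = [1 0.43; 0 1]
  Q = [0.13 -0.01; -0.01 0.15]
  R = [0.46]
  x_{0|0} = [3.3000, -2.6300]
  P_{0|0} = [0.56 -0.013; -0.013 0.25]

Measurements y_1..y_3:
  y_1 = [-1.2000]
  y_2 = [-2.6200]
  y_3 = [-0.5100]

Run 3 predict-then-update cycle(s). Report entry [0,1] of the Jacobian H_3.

step 1: x^-=[2.1691, -2.6300]  P^-=[0.7250 0.0845; 0.0845 0.4000]  H_jac=[0.2263 0.1866]  S=[0.5182]  K=[0.3471; 0.1810]  nu=[-0.3189]  x^+=[2.0584, -2.6877]  P^+=[0.6626 0.0520; 0.0520 0.3830]
step 2: x^-=[0.9027, -2.6877]  P^-=[0.9081 0.2067; 0.2067 0.5330]  H_jac=[0.3343 0.1123]  S=[0.5838]  K=[0.5599; 0.2209]  nu=[-1.3732]  x^+=[0.1339, -2.9911]  P^+=[0.7251 0.1345; 0.1345 0.5045]
step 3: x^-=[-1.1523, -2.9911]  P^-=[1.0641 0.3414; 0.3414 0.6545]  H_jac=[0.2911 -0.1122]  S=[0.5361]  K=[0.5064; 0.0485]  nu=[1.4285]  x^+=[-0.4289, -2.9218]  P^+=[0.9266 0.3283; 0.3283 0.6533]

H_jac[0,1] = -0.1122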